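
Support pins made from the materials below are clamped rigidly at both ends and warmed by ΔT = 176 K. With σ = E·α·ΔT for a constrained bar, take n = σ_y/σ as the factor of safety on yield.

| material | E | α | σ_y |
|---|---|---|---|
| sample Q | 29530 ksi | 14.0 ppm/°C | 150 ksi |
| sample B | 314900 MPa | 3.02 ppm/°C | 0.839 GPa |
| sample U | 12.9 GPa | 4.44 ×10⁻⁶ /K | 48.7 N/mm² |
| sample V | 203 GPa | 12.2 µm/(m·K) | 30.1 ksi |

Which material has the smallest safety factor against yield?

sample V

With everything in SI (GPa, ×10⁻⁶/K, MPa):
  sample Q: E = 203.6, α = 14.0, σ_y = 1034 → σ = 502 MPa, n = 2.06
  sample B: E = 314.9, α = 3.02, σ_y = 839.0 → σ = 167 MPa, n = 5.01
  sample U: E = 12.90, α = 4.44, σ_y = 48.70 → σ = 10.1 MPa, n = 4.83
  sample V: E = 203.0, α = 12.2, σ_y = 207.5 → σ = 436 MPa, n = 0.476
Smallest n: sample V with n = 0.476.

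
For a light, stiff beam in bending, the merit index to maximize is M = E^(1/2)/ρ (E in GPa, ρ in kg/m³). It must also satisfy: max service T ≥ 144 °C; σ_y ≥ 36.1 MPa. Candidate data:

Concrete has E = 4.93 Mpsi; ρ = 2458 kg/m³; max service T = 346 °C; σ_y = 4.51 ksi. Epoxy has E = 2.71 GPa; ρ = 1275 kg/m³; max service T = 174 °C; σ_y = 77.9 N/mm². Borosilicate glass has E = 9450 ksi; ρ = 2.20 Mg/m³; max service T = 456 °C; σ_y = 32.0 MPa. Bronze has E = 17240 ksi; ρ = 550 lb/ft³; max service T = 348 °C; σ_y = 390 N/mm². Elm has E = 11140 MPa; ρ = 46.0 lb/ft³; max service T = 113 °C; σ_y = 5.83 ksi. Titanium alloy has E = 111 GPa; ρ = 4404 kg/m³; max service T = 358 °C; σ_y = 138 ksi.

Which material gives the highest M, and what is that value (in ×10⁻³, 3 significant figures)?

Screen on constraints: max service T ≥ 144 °C; σ_y ≥ 36.1 MPa. Survivors: epoxy, bronze, titanium alloy.
After converting to SI:
  epoxy: E = 2.710 GPa, ρ = 1275 kg/m³
  bronze: E = 118.9 GPa, ρ = 8810 kg/m³
  titanium alloy: E = 111.0 GPa, ρ = 4404 kg/m³
  titanium alloy: M = 2.39×10⁻³
  epoxy: M = 1.29×10⁻³
  bronze: M = 1.24×10⁻³
Titanium alloy ranks first.

titanium alloy, M = 2.39×10⁻³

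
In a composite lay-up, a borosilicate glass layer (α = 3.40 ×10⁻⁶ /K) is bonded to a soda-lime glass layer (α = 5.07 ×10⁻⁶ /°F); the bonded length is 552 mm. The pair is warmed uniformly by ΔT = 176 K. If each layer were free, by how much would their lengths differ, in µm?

soda-lime glass: α = 5.07×10⁻⁶/°F × 9/5 = 9.13×10⁻⁶/K.
Δα = |3.40 − 9.13|×10⁻⁶/K = 5.73×10⁻⁶/K.
ΔL_mismatch = Δα·L·ΔT = 5.73×10⁻⁶ × 552.0 mm × 176.0 K = 556 µm.

556 µm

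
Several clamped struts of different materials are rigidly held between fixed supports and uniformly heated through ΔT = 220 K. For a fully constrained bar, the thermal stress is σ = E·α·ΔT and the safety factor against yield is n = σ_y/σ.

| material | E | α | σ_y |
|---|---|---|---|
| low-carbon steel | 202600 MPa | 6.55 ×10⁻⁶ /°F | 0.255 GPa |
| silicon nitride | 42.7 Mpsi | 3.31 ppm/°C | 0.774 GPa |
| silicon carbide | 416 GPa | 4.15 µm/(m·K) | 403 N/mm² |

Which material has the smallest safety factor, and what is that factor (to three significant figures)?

low-carbon steel, n = 0.485

In consistent units (E in GPa, α in ×10⁻⁶/K, σ_y in MPa):
  low-carbon steel: E = 202.6, α = 11.8, σ_y = 255.0 → σ = 526 MPa, n = 0.485
  silicon nitride: E = 294.4, α = 3.31, σ_y = 774.0 → σ = 214 MPa, n = 3.61
  silicon carbide: E = 416.0, α = 4.15, σ_y = 403.0 → σ = 380 MPa, n = 1.06
The minimum is low-carbon steel at n = 0.485.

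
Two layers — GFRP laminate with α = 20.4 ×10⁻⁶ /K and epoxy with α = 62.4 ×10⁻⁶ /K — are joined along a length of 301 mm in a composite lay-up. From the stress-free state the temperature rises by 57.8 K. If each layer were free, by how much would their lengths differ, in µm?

731 µm

Δα = |20.4 − 62.4|×10⁻⁶/K = 42.0×10⁻⁶/K.
ΔL_mismatch = Δα·L·ΔT = 42.0×10⁻⁶ × 301.0 mm × 57.8 K = 731 µm.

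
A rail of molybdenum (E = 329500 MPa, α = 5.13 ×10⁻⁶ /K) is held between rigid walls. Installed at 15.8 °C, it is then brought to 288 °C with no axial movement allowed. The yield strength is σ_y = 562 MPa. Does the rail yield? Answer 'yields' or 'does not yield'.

E = 329500 MPa = 329.5 GPa.
ΔT = 272.2 K. Constrained thermal stress σ = E·α·ΔT = 329.5×10³ MPa × 5.13×10⁻⁶ × 272.2 = 460 MPa (compressive).
Compare to σ_y = 562 MPa: σ < σ_y, so it does not yield.

does not yield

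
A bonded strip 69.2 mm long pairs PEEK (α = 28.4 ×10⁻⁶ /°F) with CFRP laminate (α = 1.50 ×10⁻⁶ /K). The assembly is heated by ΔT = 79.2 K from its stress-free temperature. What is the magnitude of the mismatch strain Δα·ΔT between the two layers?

3.93×10⁻³

PEEK: α = 28.4×10⁻⁶/°F × 9/5 = 51.1×10⁻⁶/K.
Δα = |51.1 − 1.50|×10⁻⁶/K = 49.6×10⁻⁶/K.
Mismatch strain = Δα·ΔT = 49.6×10⁻⁶ × 79.2 = 3.93×10⁻³.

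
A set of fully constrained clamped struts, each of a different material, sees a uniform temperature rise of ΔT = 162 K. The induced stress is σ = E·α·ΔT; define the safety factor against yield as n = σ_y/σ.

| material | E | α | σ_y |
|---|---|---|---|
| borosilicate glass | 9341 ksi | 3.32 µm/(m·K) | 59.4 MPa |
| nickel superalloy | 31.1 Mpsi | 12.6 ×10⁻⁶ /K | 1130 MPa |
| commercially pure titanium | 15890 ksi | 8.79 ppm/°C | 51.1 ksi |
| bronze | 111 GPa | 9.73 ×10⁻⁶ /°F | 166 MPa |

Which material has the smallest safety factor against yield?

Per material, after unit conversion:
  borosilicate glass: E = 64.40, α = 3.32, σ_y = 59.40 → σ = 34.6 MPa, n = 1.71
  nickel superalloy: E = 214.4, α = 12.6, σ_y = 1130 → σ = 438 MPa, n = 2.58
  commercially pure titanium: E = 109.6, α = 8.79, σ_y = 352.3 → σ = 156 MPa, n = 2.26
  bronze: E = 111.0, α = 17.5, σ_y = 166.0 → σ = 315 MPa, n = 0.527
Smallest n: bronze with n = 0.527.

bronze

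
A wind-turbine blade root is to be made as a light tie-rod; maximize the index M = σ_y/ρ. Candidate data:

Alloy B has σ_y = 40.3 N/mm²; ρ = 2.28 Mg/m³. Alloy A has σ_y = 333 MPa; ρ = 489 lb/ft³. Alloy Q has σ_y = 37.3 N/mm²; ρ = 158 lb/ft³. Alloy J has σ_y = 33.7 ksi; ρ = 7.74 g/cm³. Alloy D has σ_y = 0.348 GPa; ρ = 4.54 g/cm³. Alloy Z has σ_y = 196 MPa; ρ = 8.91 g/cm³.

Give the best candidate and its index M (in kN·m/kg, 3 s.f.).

alloy D, M = 76.7 kN·m/kg

In SI units:
  alloy B: σ_y = 40.30 MPa, ρ = 2280 kg/m³
  alloy A: σ_y = 333.0 MPa, ρ = 7833 kg/m³
  alloy Q: σ_y = 37.30 MPa, ρ = 2531 kg/m³
  alloy J: σ_y = 232.4 MPa, ρ = 7740 kg/m³
  alloy D: σ_y = 348.0 MPa, ρ = 4540 kg/m³
  alloy Z: σ_y = 196.0 MPa, ρ = 8910 kg/m³
  alloy D: M = 76.7 kN·m/kg
  alloy A: M = 42.5 kN·m/kg
  alloy J: M = 30.0 kN·m/kg
  alloy Z: M = 22.0 kN·m/kg
  alloy B: M = 17.7 kN·m/kg
  alloy Q: M = 14.7 kN·m/kg
Highest index: alloy D.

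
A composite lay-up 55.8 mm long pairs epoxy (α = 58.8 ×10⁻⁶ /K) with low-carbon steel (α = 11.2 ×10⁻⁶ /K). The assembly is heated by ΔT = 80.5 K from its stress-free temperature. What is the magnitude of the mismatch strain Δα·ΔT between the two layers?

Δα = |58.8 − 11.2|×10⁻⁶/K = 47.6×10⁻⁶/K.
Mismatch strain = Δα·ΔT = 47.6×10⁻⁶ × 80.5 = 3.83×10⁻³.

3.83×10⁻³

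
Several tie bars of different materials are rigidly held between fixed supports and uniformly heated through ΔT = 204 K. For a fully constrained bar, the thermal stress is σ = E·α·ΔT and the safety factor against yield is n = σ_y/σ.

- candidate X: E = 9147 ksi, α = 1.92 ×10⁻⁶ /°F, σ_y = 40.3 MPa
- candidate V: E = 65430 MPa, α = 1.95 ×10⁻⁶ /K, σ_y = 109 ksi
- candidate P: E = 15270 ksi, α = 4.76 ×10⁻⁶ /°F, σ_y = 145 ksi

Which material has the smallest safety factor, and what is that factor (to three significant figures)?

candidate X, n = 0.906

In consistent units (E in GPa, α in ×10⁻⁶/K, σ_y in MPa):
  candidate X: E = 63.07, α = 3.46, σ_y = 40.30 → σ = 44.5 MPa, n = 0.906
  candidate V: E = 65.43, α = 1.95, σ_y = 751.5 → σ = 26.0 MPa, n = 28.9
  candidate P: E = 105.3, α = 8.57, σ_y = 999.7 → σ = 184 MPa, n = 5.43
Smallest n: candidate X with n = 0.906.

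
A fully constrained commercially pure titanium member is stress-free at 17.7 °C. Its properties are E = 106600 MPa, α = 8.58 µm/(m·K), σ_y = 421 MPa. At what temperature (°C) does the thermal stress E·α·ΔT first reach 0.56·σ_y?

275 °C

E = 106600 MPa = 106.6 GPa.
E·α·ΔT = 235.8 MPa ⇒ ΔT = 235.8 / (106.6×10³ × 8.58×10⁻⁶) = 257.8 K.
T = 17.7 + 257.8 = 275.5 °C.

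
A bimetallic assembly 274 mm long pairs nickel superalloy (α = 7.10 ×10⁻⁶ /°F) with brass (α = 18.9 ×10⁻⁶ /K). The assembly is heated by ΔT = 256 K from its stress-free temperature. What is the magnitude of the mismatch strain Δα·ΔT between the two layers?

nickel superalloy: α = 7.10×10⁻⁶/°F × 9/5 = 12.8×10⁻⁶/K.
Δα = |12.8 − 18.9|×10⁻⁶/K = 6.12×10⁻⁶/K.
Mismatch strain = Δα·ΔT = 6.12×10⁻⁶ × 256.0 = 1.57×10⁻³.

1.57×10⁻³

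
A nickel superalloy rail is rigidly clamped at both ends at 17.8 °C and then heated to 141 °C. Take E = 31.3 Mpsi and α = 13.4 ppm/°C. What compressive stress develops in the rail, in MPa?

356 MPa

E = 31.3 Mpsi = 215.8 GPa.
ΔT = 123.2 K. Constrained thermal stress σ = E·α·ΔT = 215.8×10³ MPa × 13.4×10⁻⁶ × 123.2 = 356 MPa (compressive).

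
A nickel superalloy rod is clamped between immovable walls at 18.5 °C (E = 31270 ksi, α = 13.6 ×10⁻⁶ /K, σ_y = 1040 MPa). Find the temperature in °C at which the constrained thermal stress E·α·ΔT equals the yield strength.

373 °C

E = 31270 ksi = 215.6 GPa.
E·α·ΔT = 1040 MPa ⇒ ΔT = 1040 / (215.6×10³ × 13.6×10⁻⁶) = 354.7 K.
T = 18.5 + 354.7 = 373.2 °C.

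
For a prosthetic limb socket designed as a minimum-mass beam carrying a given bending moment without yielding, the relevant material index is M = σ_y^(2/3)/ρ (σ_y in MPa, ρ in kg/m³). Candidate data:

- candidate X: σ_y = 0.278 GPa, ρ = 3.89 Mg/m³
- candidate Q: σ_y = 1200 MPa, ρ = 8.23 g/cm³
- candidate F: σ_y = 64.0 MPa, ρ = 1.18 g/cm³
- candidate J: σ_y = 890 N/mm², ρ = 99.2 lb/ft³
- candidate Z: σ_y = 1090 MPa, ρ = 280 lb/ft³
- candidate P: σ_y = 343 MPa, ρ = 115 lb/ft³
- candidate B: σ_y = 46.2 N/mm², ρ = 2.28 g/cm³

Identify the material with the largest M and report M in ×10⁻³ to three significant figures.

candidate J, M = 58.2×10⁻³

In SI units:
  candidate X: σ_y = 278.0 MPa, ρ = 3890 kg/m³
  candidate Q: σ_y = 1200 MPa, ρ = 8230 kg/m³
  candidate F: σ_y = 64.00 MPa, ρ = 1180 kg/m³
  candidate J: σ_y = 890.0 MPa, ρ = 1589 kg/m³
  candidate Z: σ_y = 1090 MPa, ρ = 4485 kg/m³
  candidate P: σ_y = 343.0 MPa, ρ = 1842 kg/m³
  candidate B: σ_y = 46.20 MPa, ρ = 2280 kg/m³
  candidate J: M = 58.2×10⁻³
  candidate P: M = 26.6×10⁻³
  candidate Z: M = 23.6×10⁻³
  candidate Q: M = 13.7×10⁻³
  candidate F: M = 13.6×10⁻³
  candidate X: M = 10.9×10⁻³
  candidate B: M = 5.65×10⁻³
Candidate J ranks first.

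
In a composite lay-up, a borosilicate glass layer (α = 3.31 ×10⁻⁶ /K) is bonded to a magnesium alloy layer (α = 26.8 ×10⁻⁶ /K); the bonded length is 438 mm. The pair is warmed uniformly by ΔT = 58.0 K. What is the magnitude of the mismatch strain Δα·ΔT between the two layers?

Δα = |3.31 − 26.8|×10⁻⁶/K = 23.5×10⁻⁶/K.
Mismatch strain = Δα·ΔT = 23.5×10⁻⁶ × 58.0 = 1.36×10⁻³.

1.36×10⁻³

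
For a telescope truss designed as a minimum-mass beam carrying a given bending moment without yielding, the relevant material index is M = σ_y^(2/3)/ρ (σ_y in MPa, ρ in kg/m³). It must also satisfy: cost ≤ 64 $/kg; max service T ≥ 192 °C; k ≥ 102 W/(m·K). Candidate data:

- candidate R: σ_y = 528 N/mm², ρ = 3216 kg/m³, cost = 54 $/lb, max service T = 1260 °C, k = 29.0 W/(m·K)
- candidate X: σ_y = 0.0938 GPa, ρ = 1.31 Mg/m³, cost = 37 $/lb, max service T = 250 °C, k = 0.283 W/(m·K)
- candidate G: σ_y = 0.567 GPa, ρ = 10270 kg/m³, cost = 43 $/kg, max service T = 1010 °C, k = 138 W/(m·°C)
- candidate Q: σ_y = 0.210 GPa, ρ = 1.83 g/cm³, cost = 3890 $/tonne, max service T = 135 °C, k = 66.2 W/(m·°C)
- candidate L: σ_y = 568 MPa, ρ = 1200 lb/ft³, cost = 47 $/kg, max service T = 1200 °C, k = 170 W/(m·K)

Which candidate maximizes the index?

Screen on constraints: cost ≤ 64 $/kg; max service T ≥ 192 °C; k ≥ 102 W/(m·K). Survivors: candidate G, candidate L.
In SI units:
  candidate G: σ_y = 567.0 MPa, ρ = 10270 kg/m³
  candidate L: σ_y = 568.0 MPa, ρ = 19220 kg/m³
  candidate G: M = 6.67×10⁻³
  candidate L: M = 3.57×10⁻³
Highest index: candidate G.

candidate G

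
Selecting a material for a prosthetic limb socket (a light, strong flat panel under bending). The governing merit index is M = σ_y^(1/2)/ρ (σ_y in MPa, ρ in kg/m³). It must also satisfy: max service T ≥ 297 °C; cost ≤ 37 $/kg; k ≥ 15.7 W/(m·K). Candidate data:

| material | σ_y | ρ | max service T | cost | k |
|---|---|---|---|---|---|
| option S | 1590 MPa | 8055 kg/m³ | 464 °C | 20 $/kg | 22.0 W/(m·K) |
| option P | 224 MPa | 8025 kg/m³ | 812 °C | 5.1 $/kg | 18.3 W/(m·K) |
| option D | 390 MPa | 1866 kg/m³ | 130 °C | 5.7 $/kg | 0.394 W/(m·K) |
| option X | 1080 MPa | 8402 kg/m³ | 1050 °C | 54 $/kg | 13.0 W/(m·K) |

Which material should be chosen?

Screen on constraints: max service T ≥ 297 °C; cost ≤ 37 $/kg; k ≥ 15.7 W/(m·K). Survivors: option S, option P.
Evaluate M for each candidate:
  option S: M = 4.95×10⁻³
  option P: M = 1.87×10⁻³
The maximum is for option S.

option S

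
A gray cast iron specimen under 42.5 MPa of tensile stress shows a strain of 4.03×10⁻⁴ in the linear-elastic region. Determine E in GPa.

E = σ/ε = 42.5 MPa / 4.03×10⁻⁴ = 105500 MPa = 105 GPa.

105 GPa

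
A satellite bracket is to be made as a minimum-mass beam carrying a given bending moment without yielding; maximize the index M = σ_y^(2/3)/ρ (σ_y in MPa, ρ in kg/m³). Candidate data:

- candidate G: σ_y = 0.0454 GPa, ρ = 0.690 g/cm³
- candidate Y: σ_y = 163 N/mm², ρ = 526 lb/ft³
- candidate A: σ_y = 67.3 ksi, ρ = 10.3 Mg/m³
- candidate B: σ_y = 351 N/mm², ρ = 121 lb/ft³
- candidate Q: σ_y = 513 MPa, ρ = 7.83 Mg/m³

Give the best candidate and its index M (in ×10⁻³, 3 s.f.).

candidate B, M = 25.7×10⁻³

In SI units:
  candidate G: σ_y = 45.40 MPa, ρ = 690.0 kg/m³
  candidate Y: σ_y = 163.0 MPa, ρ = 8426 kg/m³
  candidate A: σ_y = 464.0 MPa, ρ = 10300 kg/m³
  candidate B: σ_y = 351.0 MPa, ρ = 1938 kg/m³
  candidate Q: σ_y = 513.0 MPa, ρ = 7830 kg/m³
  candidate B: M = 25.7×10⁻³
  candidate G: M = 18.4×10⁻³
  candidate Q: M = 8.18×10⁻³
  candidate A: M = 5.82×10⁻³
  candidate Y: M = 3.54×10⁻³
Candidate B ranks first.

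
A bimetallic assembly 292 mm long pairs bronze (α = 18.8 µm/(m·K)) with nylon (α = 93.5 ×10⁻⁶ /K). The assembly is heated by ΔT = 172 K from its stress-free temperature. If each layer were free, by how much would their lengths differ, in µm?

3750 µm

Δα = |18.8 − 93.5|×10⁻⁶/K = 74.7×10⁻⁶/K.
ΔL_mismatch = Δα·L·ΔT = 74.7×10⁻⁶ × 292.0 mm × 172.0 K = 3750 µm.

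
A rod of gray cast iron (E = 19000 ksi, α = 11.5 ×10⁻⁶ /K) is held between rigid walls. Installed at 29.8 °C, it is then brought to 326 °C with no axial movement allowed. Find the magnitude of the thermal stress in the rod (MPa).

E = 19000 ksi = 131.0 GPa.
ΔT = 296.2 K. Constrained thermal stress σ = E·α·ΔT = 131.0×10³ MPa × 11.5×10⁻⁶ × 296.2 = 446 MPa (compressive).

446 MPa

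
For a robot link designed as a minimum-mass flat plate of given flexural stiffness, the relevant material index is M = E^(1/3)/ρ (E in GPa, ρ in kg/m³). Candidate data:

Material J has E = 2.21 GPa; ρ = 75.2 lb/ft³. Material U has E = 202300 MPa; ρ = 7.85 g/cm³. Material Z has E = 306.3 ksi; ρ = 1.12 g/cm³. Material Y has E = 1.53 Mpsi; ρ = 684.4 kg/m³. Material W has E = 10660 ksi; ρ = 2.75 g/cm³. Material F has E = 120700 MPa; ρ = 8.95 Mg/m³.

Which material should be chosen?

material Y

Convert each candidate to consistent units, then evaluate M:
  material J: E = 2.210 GPa, ρ = 1205 kg/m³
  material U: E = 202.3 GPa, ρ = 7850 kg/m³
  material Z: E = 2.112 GPa, ρ = 1120 kg/m³
  material Y: E = 10.55 GPa, ρ = 684.4 kg/m³
  material W: E = 73.50 GPa, ρ = 2750 kg/m³
  material F: E = 120.7 GPa, ρ = 8950 kg/m³
  material Y: M = 3.20×10⁻³
  material W: M = 1.52×10⁻³
  material Z: M = 1.15×10⁻³
  material J: M = 1.08×10⁻³
  material U: M = 0.748×10⁻³
  material F: M = 0.552×10⁻³
The maximum is for material Y.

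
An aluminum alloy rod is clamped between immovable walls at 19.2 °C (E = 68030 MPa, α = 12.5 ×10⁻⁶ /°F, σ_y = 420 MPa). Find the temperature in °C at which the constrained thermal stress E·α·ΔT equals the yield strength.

E = 68030 MPa = 68.03 GPa.
α = 12.5×10⁻⁶/°F × 9/5 = 22.5×10⁻⁶/K.
E·α·ΔT = 420.0 MPa ⇒ ΔT = 420.0 / (68.03×10³ × 22.5×10⁻⁶) = 274.4 K.
T = 19.2 + 274.4 = 293.6 °C.

294 °C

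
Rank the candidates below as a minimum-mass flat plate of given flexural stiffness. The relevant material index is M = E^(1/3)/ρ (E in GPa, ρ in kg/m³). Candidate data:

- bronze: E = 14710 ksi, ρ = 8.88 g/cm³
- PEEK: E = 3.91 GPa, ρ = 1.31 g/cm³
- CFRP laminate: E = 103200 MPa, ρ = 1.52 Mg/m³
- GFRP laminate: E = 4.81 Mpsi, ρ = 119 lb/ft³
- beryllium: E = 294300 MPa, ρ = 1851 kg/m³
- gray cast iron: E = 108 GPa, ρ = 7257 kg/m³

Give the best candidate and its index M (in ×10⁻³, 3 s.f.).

Putting every candidate on a common basis:
  bronze: E = 101.4 GPa, ρ = 8880 kg/m³
  PEEK: E = 3.910 GPa, ρ = 1310 kg/m³
  CFRP laminate: E = 103.2 GPa, ρ = 1520 kg/m³
  GFRP laminate: E = 33.16 GPa, ρ = 1906 kg/m³
  beryllium: E = 294.3 GPa, ρ = 1851 kg/m³
  gray cast iron: E = 108.0 GPa, ρ = 7257 kg/m³
  beryllium: M = 3.59×10⁻³
  CFRP laminate: M = 3.09×10⁻³
  GFRP laminate: M = 1.69×10⁻³
  PEEK: M = 1.20×10⁻³
  gray cast iron: M = 0.656×10⁻³
  bronze: M = 0.525×10⁻³
The maximum is for beryllium.

beryllium, M = 3.59×10⁻³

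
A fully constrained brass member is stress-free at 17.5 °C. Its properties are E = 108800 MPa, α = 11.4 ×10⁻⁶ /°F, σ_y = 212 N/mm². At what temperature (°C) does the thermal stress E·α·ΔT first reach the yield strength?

E = 108800 MPa = 108.8 GPa.
α = 11.4×10⁻⁶/°F × 9/5 = 20.5×10⁻⁶/K.
σ_y = 212 N/mm² = 212.0 MPa.
E·α·ΔT = 212.0 MPa ⇒ ΔT = 212.0 / (108.8×10³ × 20.5×10⁻⁶) = 94.96 K.
T = 17.5 + 94.96 = 112.5 °C.

112 °C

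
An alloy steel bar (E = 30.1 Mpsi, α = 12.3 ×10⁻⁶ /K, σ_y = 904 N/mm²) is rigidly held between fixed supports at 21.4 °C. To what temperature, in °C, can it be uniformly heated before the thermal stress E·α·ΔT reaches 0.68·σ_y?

262 °C

E = 30.1 Mpsi = 207.5 GPa.
σ_y = 904 N/mm² = 904.0 MPa.
E·α·ΔT = 614.7 MPa ⇒ ΔT = 614.7 / (207.5×10³ × 12.3×10⁻⁶) = 240.8 K.
T = 21.4 + 240.8 = 262.2 °C.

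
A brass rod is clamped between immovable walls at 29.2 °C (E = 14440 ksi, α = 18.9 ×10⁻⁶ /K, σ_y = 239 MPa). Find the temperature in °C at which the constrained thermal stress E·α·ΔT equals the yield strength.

E = 14440 ksi = 99.56 GPa.
E·α·ΔT = 239.0 MPa ⇒ ΔT = 239.0 / (99.56×10³ × 18.9×10⁻⁶) = 127.0 K.
T = 29.2 + 127.0 = 156.2 °C.

156 °C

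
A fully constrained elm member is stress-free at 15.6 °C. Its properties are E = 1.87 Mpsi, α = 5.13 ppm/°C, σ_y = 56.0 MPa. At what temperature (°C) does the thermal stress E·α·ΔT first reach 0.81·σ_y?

701 °C

E = 1.87 Mpsi = 12.89 GPa.
E·α·ΔT = 45.36 MPa ⇒ ΔT = 45.36 / (12.89×10³ × 5.13×10⁻⁶) = 685.8 K.
T = 15.6 + 685.8 = 701.4 °C.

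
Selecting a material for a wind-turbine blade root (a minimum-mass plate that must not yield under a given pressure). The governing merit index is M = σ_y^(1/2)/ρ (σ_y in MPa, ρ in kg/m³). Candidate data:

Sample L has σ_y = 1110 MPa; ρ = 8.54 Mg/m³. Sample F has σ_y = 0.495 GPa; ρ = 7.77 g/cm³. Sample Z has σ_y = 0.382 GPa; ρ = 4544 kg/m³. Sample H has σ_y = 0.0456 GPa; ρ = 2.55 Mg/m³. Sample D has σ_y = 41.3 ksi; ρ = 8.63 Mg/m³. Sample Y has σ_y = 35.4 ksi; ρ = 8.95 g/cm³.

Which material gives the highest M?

sample Z

After converting to SI:
  sample L: σ_y = 1110 MPa, ρ = 8540 kg/m³
  sample F: σ_y = 495.0 MPa, ρ = 7770 kg/m³
  sample Z: σ_y = 382.0 MPa, ρ = 4544 kg/m³
  sample H: σ_y = 45.60 MPa, ρ = 2550 kg/m³
  sample D: σ_y = 284.8 MPa, ρ = 8630 kg/m³
  sample Y: σ_y = 244.1 MPa, ρ = 8950 kg/m³
  sample Z: M = 4.30×10⁻³
  sample L: M = 3.90×10⁻³
  sample F: M = 2.86×10⁻³
  sample H: M = 2.65×10⁻³
  sample D: M = 1.96×10⁻³
  sample Y: M = 1.75×10⁻³
Sample Z ranks first.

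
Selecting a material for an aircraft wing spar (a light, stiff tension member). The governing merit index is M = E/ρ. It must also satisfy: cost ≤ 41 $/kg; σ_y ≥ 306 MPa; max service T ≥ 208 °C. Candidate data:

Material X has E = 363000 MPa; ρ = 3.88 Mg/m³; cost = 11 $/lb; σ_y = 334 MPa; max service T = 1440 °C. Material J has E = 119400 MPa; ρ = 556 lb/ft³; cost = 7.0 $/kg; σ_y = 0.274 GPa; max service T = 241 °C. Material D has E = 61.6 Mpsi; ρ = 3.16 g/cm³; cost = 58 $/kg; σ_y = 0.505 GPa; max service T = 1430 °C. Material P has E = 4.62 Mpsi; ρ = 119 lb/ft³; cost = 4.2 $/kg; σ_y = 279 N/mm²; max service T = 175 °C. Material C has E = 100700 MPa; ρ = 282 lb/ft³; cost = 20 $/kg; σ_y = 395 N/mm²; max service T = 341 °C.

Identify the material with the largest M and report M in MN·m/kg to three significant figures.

material X, M = 93.6 MN·m/kg

Screen on constraints: cost ≤ 41 $/kg; σ_y ≥ 306 MPa; max service T ≥ 208 °C. Survivors: material X, material C.
Putting every candidate on a common basis:
  material X: E = 363.0 GPa, ρ = 3880 kg/m³
  material C: E = 100.7 GPa, ρ = 4517 kg/m³
  material X: M = 93.6 MN·m/kg
  material C: M = 22.3 MN·m/kg
Material X has the largest M.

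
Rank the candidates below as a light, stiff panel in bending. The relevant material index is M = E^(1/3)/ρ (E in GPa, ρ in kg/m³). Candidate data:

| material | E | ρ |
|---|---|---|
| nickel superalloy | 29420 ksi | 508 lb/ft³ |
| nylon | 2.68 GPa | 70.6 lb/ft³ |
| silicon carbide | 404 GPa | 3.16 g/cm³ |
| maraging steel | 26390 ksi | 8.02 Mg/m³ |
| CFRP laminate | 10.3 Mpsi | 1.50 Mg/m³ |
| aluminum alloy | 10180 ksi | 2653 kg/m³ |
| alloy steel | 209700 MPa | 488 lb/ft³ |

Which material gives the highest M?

CFRP laminate

Convert each candidate to consistent units, then evaluate M:
  nickel superalloy: E = 202.8 GPa, ρ = 8137 kg/m³
  nylon: E = 2.680 GPa, ρ = 1131 kg/m³
  silicon carbide: E = 404.0 GPa, ρ = 3160 kg/m³
  maraging steel: E = 182.0 GPa, ρ = 8020 kg/m³
  CFRP laminate: E = 71.02 GPa, ρ = 1500 kg/m³
  aluminum alloy: E = 70.19 GPa, ρ = 2653 kg/m³
  alloy steel: E = 209.7 GPa, ρ = 7817 kg/m³
  CFRP laminate: M = 2.76×10⁻³
  silicon carbide: M = 2.34×10⁻³
  aluminum alloy: M = 1.55×10⁻³
  nylon: M = 1.23×10⁻³
  alloy steel: M = 0.760×10⁻³
  nickel superalloy: M = 0.722×10⁻³
  maraging steel: M = 0.707×10⁻³
CFRP laminate has the largest M.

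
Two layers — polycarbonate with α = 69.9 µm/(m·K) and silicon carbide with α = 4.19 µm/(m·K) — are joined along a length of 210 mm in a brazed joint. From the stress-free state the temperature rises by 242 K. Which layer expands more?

α(polycarbonate) = 69.9×10⁻⁶/K vs α(silicon carbide) = 4.19×10⁻⁶/K.
Higher α expands more for the same ΔT: polycarbonate.

polycarbonate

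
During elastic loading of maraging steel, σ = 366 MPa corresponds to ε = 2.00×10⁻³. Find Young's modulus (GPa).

E = σ/ε = 366 MPa / 2.00×10⁻³ = 183000 MPa = 183 GPa.

183 GPa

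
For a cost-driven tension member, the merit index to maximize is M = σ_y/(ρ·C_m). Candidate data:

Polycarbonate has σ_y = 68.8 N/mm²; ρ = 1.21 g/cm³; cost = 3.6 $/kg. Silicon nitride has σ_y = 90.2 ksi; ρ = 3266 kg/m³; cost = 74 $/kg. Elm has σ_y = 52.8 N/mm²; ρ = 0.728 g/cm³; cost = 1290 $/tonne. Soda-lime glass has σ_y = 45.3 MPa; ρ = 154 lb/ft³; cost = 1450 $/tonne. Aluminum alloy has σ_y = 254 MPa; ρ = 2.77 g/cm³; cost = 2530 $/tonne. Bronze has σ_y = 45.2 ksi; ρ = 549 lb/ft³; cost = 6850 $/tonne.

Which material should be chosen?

Putting every candidate on a common basis:
  polycarbonate: σ_y = 68.80 MPa, ρ = 1210 kg/m³, cost = 3.600 $/kg
  silicon nitride: σ_y = 621.9 MPa, ρ = 3266 kg/m³, cost = 74.00 $/kg
  elm: σ_y = 52.80 MPa, ρ = 728.0 kg/m³, cost = 1.290 $/kg
  soda-lime glass: σ_y = 45.30 MPa, ρ = 2467 kg/m³, cost = 1.450 $/kg
  aluminum alloy: σ_y = 254.0 MPa, ρ = 2770 kg/m³, cost = 2.530 $/kg
  bronze: σ_y = 311.6 MPa, ρ = 8794 kg/m³, cost = 6.850 $/kg
  elm: M = 56.2 kN·m per $
  aluminum alloy: M = 36.2 kN·m per $
  polycarbonate: M = 15.8 kN·m per $
  soda-lime glass: M = 12.7 kN·m per $
  bronze: M = 5.17 kN·m per $
  silicon nitride: M = 2.57 kN·m per $
Elm has the largest M.

elm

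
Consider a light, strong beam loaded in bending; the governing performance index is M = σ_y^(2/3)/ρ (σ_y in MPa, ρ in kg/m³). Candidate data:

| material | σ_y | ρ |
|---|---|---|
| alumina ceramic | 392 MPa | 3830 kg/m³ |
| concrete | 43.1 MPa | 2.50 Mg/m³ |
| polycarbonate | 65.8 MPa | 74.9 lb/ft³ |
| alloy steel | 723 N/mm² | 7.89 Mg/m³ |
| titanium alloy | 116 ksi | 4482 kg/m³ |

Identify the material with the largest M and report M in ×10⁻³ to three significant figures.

titanium alloy, M = 19.2×10⁻³

In SI units:
  alumina ceramic: σ_y = 392.0 MPa, ρ = 3830 kg/m³
  concrete: σ_y = 43.10 MPa, ρ = 2500 kg/m³
  polycarbonate: σ_y = 65.80 MPa, ρ = 1200 kg/m³
  alloy steel: σ_y = 723.0 MPa, ρ = 7890 kg/m³
  titanium alloy: σ_y = 799.8 MPa, ρ = 4482 kg/m³
  titanium alloy: M = 19.2×10⁻³
  alumina ceramic: M = 14.0×10⁻³
  polycarbonate: M = 13.6×10⁻³
  alloy steel: M = 10.2×10⁻³
  concrete: M = 4.92×10⁻³
Titanium alloy ranks first.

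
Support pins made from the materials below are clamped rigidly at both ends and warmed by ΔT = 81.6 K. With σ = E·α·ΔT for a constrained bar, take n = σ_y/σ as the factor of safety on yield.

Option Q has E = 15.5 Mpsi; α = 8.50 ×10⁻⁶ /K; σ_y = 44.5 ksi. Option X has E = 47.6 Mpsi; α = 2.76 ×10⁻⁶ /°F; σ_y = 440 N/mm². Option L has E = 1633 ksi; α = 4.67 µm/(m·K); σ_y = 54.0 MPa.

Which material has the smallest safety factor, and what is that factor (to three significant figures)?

option X, n = 3.31

Per material, after unit conversion:
  option Q: E = 106.9, α = 8.50, σ_y = 306.8 → σ = 74.1 MPa, n = 4.14
  option X: E = 328.2, α = 4.97, σ_y = 440.0 → σ = 133 MPa, n = 3.31
  option L: E = 11.26, α = 4.67, σ_y = 54.00 → σ = 4.29 MPa, n = 12.6
Smallest n: option X with n = 3.31.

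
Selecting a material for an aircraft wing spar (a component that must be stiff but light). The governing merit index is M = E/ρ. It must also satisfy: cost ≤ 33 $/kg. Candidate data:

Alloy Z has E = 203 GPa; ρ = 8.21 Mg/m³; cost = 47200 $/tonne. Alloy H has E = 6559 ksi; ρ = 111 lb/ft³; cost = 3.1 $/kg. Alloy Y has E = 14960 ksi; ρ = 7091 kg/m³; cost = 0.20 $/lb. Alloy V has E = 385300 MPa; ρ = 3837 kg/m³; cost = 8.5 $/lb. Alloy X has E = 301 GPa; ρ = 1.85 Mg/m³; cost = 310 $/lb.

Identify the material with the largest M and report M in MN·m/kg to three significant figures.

Screen on constraints: cost ≤ 33 $/kg. Survivors: alloy H, alloy Y, alloy V.
Normalizing units and computing the index:
  alloy H: E = 45.22 GPa, ρ = 1778 kg/m³
  alloy Y: E = 103.1 GPa, ρ = 7091 kg/m³
  alloy V: E = 385.3 GPa, ρ = 3837 kg/m³
  alloy V: M = 100 MN·m/kg
  alloy H: M = 25.4 MN·m/kg
  alloy Y: M = 14.5 MN·m/kg
Alloy V has the largest M.

alloy V, M = 100 MN·m/kg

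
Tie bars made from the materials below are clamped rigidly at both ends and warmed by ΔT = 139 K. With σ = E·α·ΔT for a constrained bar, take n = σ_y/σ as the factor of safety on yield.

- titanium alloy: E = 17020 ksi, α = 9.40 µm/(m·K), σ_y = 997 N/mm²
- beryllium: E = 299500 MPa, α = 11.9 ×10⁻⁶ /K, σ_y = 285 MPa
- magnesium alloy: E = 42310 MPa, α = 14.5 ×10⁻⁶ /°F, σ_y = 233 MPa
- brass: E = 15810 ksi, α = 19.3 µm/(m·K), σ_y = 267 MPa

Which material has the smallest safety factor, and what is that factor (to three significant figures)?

beryllium, n = 0.575

With everything in SI (GPa, ×10⁻⁶/K, MPa):
  titanium alloy: E = 117.3, α = 9.40, σ_y = 997.0 → σ = 153 MPa, n = 6.50
  beryllium: E = 299.5, α = 11.9, σ_y = 285.0 → σ = 495 MPa, n = 0.575
  magnesium alloy: E = 42.31, α = 26.1, σ_y = 233.0 → σ = 153 MPa, n = 1.52
  brass: E = 109.0, α = 19.3, σ_y = 267.0 → σ = 292 MPa, n = 0.913
Smallest n: beryllium with n = 0.575.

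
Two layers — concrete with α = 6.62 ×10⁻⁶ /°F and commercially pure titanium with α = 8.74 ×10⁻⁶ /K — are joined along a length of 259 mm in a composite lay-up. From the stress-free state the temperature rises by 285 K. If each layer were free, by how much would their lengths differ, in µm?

234 µm

concrete: α = 6.62×10⁻⁶/°F × 9/5 = 11.9×10⁻⁶/K.
Δα = |11.9 − 8.74|×10⁻⁶/K = 3.18×10⁻⁶/K.
ΔL_mismatch = Δα·L·ΔT = 3.18×10⁻⁶ × 259.0 mm × 285.0 K = 234 µm.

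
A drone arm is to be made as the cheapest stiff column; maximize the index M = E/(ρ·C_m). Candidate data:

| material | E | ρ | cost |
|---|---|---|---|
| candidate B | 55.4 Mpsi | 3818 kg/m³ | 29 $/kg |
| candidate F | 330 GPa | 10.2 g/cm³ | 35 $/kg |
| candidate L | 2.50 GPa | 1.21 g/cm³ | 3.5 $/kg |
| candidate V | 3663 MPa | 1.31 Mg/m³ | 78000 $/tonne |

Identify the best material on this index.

After converting to SI:
  candidate B: E = 382.0 GPa, ρ = 3818 kg/m³, cost = 29.00 $/kg
  candidate F: E = 330.0 GPa, ρ = 10200 kg/m³, cost = 35.00 $/kg
  candidate L: E = 2.500 GPa, ρ = 1210 kg/m³, cost = 3.500 $/kg
  candidate V: E = 3.663 GPa, ρ = 1310 kg/m³, cost = 78.00 $/kg
  candidate B: M = 3.45 MN·m per $
  candidate F: M = 0.924 MN·m per $
  candidate L: M = 0.590 MN·m per $
  candidate V: M = 0.0358 MN·m per $
Candidate B has the largest M.

candidate B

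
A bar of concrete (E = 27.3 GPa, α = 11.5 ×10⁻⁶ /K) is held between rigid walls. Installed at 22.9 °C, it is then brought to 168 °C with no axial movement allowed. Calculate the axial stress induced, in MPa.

45.6 MPa

ΔT = 145.1 K. Constrained thermal stress σ = E·α·ΔT = 27.30×10³ MPa × 11.5×10⁻⁶ × 145.1 = 45.6 MPa (compressive).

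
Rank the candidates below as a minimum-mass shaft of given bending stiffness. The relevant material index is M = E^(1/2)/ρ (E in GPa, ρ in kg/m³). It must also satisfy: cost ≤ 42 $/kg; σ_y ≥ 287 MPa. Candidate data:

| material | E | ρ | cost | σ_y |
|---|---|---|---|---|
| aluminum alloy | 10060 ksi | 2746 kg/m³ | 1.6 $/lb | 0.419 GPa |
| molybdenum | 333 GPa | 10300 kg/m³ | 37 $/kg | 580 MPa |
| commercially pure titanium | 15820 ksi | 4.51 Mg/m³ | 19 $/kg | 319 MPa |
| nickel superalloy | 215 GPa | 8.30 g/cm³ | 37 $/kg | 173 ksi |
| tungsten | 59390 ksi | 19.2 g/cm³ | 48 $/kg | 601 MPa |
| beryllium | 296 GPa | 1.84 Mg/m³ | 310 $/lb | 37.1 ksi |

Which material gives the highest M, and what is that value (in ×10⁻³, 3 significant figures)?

Screen on constraints: cost ≤ 42 $/kg; σ_y ≥ 287 MPa. Survivors: aluminum alloy, molybdenum, commercially pure titanium, nickel superalloy.
Normalizing units and computing the index:
  aluminum alloy: E = 69.36 GPa, ρ = 2746 kg/m³
  molybdenum: E = 333.0 GPa, ρ = 10300 kg/m³
  commercially pure titanium: E = 109.1 GPa, ρ = 4510 kg/m³
  nickel superalloy: E = 215.0 GPa, ρ = 8300 kg/m³
  aluminum alloy: M = 3.03×10⁻³
  commercially pure titanium: M = 2.32×10⁻³
  molybdenum: M = 1.77×10⁻³
  nickel superalloy: M = 1.77×10⁻³
Aluminum alloy has the largest M.

aluminum alloy, M = 3.03×10⁻³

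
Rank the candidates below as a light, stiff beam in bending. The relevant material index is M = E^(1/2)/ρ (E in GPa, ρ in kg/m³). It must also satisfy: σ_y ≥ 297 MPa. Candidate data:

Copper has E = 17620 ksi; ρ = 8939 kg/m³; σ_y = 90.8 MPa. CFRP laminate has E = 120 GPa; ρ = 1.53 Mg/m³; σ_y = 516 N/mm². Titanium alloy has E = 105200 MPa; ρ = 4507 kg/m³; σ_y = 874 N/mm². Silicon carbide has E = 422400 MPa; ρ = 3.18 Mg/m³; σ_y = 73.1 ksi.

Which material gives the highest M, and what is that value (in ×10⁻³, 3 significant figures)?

CFRP laminate, M = 7.16×10⁻³

Screen on constraints: σ_y ≥ 297 MPa. Survivors: CFRP laminate, titanium alloy, silicon carbide.
Putting every candidate on a common basis:
  CFRP laminate: E = 120.0 GPa, ρ = 1530 kg/m³
  titanium alloy: E = 105.2 GPa, ρ = 4507 kg/m³
  silicon carbide: E = 422.4 GPa, ρ = 3180 kg/m³
  CFRP laminate: M = 7.16×10⁻³
  silicon carbide: M = 6.46×10⁻³
  titanium alloy: M = 2.28×10⁻³
CFRP laminate has the largest M.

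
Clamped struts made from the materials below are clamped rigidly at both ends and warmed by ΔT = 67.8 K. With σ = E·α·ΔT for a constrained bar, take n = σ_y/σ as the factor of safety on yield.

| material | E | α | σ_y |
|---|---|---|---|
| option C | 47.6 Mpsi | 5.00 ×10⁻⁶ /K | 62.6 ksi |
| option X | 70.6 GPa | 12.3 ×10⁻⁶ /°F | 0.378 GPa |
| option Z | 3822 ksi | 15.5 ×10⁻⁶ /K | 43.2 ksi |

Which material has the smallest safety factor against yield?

option X

In consistent units (E in GPa, α in ×10⁻⁶/K, σ_y in MPa):
  option C: E = 328.2, α = 5.00, σ_y = 431.6 → σ = 111 MPa, n = 3.88
  option X: E = 70.60, α = 22.1, σ_y = 378.0 → σ = 106 MPa, n = 3.57
  option Z: E = 26.35, α = 15.5, σ_y = 297.9 → σ = 27.7 MPa, n = 10.8
The minimum is option X at n = 3.57.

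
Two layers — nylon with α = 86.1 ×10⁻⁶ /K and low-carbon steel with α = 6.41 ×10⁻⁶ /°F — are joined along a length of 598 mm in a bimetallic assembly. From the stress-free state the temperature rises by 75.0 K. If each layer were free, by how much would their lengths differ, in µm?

3340 µm

low-carbon steel: α = 6.41×10⁻⁶/°F × 9/5 = 11.5×10⁻⁶/K.
Δα = |86.1 − 11.5|×10⁻⁶/K = 74.6×10⁻⁶/K.
ΔL_mismatch = Δα·L·ΔT = 74.6×10⁻⁶ × 598.0 mm × 75.0 K = 3340 µm.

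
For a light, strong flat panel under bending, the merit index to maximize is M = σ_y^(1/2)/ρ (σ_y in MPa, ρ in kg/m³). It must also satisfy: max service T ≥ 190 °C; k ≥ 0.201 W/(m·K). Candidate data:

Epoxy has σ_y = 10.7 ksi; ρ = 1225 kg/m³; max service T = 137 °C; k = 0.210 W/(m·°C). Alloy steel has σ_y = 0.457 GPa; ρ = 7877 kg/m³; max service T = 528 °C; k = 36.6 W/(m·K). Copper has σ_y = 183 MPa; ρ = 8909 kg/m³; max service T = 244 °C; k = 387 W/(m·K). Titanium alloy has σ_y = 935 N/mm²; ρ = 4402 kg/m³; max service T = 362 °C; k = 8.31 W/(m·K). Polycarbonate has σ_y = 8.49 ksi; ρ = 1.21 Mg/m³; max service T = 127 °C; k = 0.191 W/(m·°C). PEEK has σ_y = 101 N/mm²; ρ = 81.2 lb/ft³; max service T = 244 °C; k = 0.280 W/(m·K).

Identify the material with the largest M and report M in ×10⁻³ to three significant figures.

Screen on constraints: max service T ≥ 190 °C; k ≥ 0.201 W/(m·K). Survivors: alloy steel, copper, titanium alloy, PEEK.
Putting every candidate on a common basis:
  alloy steel: σ_y = 457.0 MPa, ρ = 7877 kg/m³
  copper: σ_y = 183.0 MPa, ρ = 8909 kg/m³
  titanium alloy: σ_y = 935.0 MPa, ρ = 4402 kg/m³
  PEEK: σ_y = 101.0 MPa, ρ = 1301 kg/m³
  PEEK: M = 7.73×10⁻³
  titanium alloy: M = 6.95×10⁻³
  alloy steel: M = 2.71×10⁻³
  copper: M = 1.52×10⁻³
The maximum is for PEEK.

PEEK, M = 7.73×10⁻³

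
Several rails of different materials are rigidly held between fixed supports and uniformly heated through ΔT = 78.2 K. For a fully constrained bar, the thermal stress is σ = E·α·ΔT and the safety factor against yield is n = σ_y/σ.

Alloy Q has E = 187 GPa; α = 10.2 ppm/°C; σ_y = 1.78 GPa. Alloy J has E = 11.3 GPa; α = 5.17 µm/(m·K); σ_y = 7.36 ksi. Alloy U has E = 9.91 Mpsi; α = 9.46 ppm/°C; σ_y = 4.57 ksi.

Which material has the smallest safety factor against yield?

alloy U

In consistent units (E in GPa, α in ×10⁻⁶/K, σ_y in MPa):
  alloy Q: E = 187.0, α = 10.2, σ_y = 1780 → σ = 149 MPa, n = 11.9
  alloy J: E = 11.30, α = 5.17, σ_y = 50.75 → σ = 4.57 MPa, n = 11.1
  alloy U: E = 68.33, α = 9.46, σ_y = 31.51 → σ = 50.5 MPa, n = 0.623
The minimum is alloy U at n = 0.623.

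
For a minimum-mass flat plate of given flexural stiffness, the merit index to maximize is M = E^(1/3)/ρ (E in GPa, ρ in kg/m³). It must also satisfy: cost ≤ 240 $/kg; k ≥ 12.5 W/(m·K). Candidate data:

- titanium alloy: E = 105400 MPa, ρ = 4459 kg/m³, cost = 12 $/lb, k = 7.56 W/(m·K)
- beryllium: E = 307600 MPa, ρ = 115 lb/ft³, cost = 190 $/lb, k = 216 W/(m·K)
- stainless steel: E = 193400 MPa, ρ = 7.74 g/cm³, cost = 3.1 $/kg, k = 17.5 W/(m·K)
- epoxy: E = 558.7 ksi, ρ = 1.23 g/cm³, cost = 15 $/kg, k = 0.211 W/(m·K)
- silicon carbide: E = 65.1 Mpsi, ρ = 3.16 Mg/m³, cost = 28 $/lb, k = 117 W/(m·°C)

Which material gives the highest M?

silicon carbide

Screen on constraints: cost ≤ 240 $/kg; k ≥ 12.5 W/(m·K). Survivors: stainless steel, silicon carbide.
Convert each candidate to consistent units, then evaluate M:
  stainless steel: E = 193.4 GPa, ρ = 7740 kg/m³
  silicon carbide: E = 448.8 GPa, ρ = 3160 kg/m³
  silicon carbide: M = 2.42×10⁻³
  stainless steel: M = 0.747×10⁻³
Silicon carbide ranks first.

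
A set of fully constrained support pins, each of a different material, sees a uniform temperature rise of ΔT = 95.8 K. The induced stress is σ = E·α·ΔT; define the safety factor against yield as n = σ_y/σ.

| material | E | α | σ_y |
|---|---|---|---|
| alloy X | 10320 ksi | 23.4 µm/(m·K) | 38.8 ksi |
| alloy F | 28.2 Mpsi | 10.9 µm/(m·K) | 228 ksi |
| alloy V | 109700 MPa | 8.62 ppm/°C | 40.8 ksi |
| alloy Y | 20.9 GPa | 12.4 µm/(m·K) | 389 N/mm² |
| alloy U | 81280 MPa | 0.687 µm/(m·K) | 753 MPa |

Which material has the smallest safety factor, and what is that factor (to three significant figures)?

In consistent units (E in GPa, α in ×10⁻⁶/K, σ_y in MPa):
  alloy X: E = 71.15, α = 23.4, σ_y = 267.5 → σ = 160 MPa, n = 1.68
  alloy F: E = 194.4, α = 10.9, σ_y = 1572 → σ = 203 MPa, n = 7.74
  alloy V: E = 109.7, α = 8.62, σ_y = 281.3 → σ = 90.6 MPa, n = 3.11
  alloy Y: E = 20.90, α = 12.4, σ_y = 389.0 → σ = 24.8 MPa, n = 15.7
  alloy U: E = 81.28, α = 0.687, σ_y = 753.0 → σ = 5.35 MPa, n = 141
The minimum is alloy X at n = 1.68.

alloy X, n = 1.68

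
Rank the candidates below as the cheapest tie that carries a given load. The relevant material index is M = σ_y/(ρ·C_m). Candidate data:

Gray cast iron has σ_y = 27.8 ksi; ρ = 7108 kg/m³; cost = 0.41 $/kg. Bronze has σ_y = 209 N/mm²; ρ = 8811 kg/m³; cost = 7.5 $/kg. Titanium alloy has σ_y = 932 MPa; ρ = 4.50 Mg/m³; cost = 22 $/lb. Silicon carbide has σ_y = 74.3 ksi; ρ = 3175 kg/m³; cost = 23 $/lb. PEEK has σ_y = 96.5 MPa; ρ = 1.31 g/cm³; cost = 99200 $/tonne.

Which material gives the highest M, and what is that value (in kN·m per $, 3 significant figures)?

After converting to SI:
  gray cast iron: σ_y = 191.7 MPa, ρ = 7108 kg/m³, cost = 0.4100 $/kg
  bronze: σ_y = 209.0 MPa, ρ = 8811 kg/m³, cost = 7.500 $/kg
  titanium alloy: σ_y = 932.0 MPa, ρ = 4500 kg/m³, cost = 48.50 $/kg
  silicon carbide: σ_y = 512.3 MPa, ρ = 3175 kg/m³, cost = 50.71 $/kg
  PEEK: σ_y = 96.50 MPa, ρ = 1310 kg/m³, cost = 99.20 $/kg
  gray cast iron: M = 65.8 kN·m per $
  titanium alloy: M = 4.27 kN·m per $
  silicon carbide: M = 3.18 kN·m per $
  bronze: M = 3.16 kN·m per $
  PEEK: M = 0.743 kN·m per $
Highest index: gray cast iron.

gray cast iron, M = 65.8 kN·m per $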